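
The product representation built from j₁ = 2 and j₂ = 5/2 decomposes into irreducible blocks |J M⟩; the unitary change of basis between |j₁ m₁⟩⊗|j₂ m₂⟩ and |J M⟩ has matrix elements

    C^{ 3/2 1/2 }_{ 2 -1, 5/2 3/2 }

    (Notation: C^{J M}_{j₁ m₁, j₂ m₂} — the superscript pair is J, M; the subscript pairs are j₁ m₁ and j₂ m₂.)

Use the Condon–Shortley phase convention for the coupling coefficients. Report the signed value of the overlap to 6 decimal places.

√[4·3!1!2!/7! · 1!3!4!1!2!1!] = √(96/35)
  +(−1)^2/∏(2,1,1,2,0,0)! = 1/4  (running 1/4)
  +(−1)^3/∏(3,0,0,1,1,1)! = -1/6  (running 1/12)
⟨..|..⟩ = √(96/35)·(1/12) = +0.138013

+0.138013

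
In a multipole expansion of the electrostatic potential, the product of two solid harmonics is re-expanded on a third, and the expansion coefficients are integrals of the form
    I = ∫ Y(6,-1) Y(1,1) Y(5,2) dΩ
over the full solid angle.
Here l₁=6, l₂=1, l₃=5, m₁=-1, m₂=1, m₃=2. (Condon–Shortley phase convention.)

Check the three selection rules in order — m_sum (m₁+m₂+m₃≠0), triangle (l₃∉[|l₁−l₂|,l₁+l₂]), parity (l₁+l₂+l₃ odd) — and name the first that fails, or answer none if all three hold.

Σmᵢ = 2  ✗
l₃∈[|l₁−l₂|,l₁+l₂]=[5,7], have l₃=5
Σlᵢ = 12 ⇒ even

m_sum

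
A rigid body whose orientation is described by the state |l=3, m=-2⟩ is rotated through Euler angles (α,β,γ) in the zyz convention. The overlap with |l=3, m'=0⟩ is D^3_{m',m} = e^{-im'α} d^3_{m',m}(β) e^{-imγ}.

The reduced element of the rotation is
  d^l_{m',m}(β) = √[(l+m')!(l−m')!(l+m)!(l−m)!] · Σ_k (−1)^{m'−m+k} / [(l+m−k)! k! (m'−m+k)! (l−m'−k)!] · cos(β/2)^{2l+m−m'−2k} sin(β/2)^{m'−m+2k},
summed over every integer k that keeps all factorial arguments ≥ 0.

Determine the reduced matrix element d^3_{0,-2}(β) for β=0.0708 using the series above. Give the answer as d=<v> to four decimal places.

d^3_{0,-2}(β=0.0708) via the finite sum:
c=cos(0.070800/2)=0.999373, s=sin(0.070800/2)=0.035393; N=√[6·6·1·120]=65.726707
The bounds max(0,m−m')=0 and min(l+m,l−m')=1 give 2 terms
  k=0: (−1)^2·65.7267/(12)·0.9994^4·0.0354^2 = +0.006844
  k=1: (−1)^3·65.7267/(12)·0.9994^2·0.0354^4 = -0.000009
d^3_{0,-2}(0.0708) = +0.006844 -0.000009 = +0.006835

d=0.0068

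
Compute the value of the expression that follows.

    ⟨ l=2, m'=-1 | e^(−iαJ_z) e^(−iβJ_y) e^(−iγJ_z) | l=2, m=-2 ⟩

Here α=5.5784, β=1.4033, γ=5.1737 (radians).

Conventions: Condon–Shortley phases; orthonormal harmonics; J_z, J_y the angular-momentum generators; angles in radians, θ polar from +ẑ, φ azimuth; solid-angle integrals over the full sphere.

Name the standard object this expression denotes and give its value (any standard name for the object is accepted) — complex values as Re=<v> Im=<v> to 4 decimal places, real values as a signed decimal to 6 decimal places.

This is a Wigner D-matrix element — the rotation-matrix element ⟨l m'| R(α,β,γ) |l m⟩ in the angular-momentum basis.
Split into d^2_{-1,-2}(β=1.4033) × two z-phases.
Half-angle: c=0.763778, s=0.645479. N=√(1·6·1·24)=12.000000
k: max(0,(-2)−(-1))=0 … min(2+(-2),2−(-1))=0
  k=0: (−1)^1·12.0000/(6)·0.7638^3·0.6455^1 = -0.575193
d^2_{-1,-2}(1.4033) = -0.575193
Attach z-rotation phases: D = e^{-i(-1)(5.5784)}·(-0.575193)·e^{-i(-2)(5.1737)} = +0.561600+0.124310i

Wigner D-matrix element, Re=0.5616 Im=0.1243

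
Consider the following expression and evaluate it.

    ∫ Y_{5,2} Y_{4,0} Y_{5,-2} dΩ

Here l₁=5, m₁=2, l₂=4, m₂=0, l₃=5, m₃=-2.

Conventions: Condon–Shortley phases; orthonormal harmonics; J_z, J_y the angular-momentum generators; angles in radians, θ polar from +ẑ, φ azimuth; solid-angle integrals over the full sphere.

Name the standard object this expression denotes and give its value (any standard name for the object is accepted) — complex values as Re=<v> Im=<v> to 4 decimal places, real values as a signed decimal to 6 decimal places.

Gaunt coefficient, -0.021700

This is a Gaunt coefficient — the integral of a triple product of spherical harmonics over the sphere.
m-sum 0 ✓  L=14 even ✓  1≤5≤9 ✓
Π(2lᵢ+1) = 11×9×11 = 1089
triangle coeff Δ(5,4,5) = 1/3153150
Σ_t [0,4]: t=0:+1/69120 t=1:−1/1728 t=2:+1/576 t=3:−1/1728 t=4:+1/69120 = 7/11520
(3j)²=2/143 [(5 4 5; 0 0 0)], sign=-1
Σ_t [0,3]: t=0:+1/20736 t=1:−1/1728 t=2:+1/1920 t=3:−1/25920 = -1/20736
(3j)²=1/2574 [(5 4 5; 2 0 -2)], sign=+1
⇒ 4πI² = 1/169
I = (-1)√(1/169/(4π)) = -0.02169960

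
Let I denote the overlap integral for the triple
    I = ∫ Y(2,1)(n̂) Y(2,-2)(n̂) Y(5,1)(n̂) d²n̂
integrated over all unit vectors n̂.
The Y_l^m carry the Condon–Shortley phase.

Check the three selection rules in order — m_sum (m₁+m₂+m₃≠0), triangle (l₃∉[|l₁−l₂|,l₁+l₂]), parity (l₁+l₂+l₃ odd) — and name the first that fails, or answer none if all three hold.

m₁+m₂+m₃ = 1 − 2 + 1 = 0  ✓
triangle: need |l₁−l₂| ≤ l₃ ≤ l₁+l₂ = [0,4]; l₃=5 is outside  ✗
parity: l₁+l₂+l₃ = 9 is odd

triangle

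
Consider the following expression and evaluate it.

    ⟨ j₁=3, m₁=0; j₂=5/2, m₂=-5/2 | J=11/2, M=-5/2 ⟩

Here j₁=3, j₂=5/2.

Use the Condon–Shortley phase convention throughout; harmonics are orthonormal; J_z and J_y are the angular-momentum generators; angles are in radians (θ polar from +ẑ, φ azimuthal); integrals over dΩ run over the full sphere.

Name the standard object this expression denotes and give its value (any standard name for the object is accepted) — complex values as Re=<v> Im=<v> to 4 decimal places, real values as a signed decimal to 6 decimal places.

Clebsch–Gordan coefficient, +√(4/33) ≈ +0.348155

This is a Clebsch–Gordan (vector-coupling) coefficient.
√[12·0!6!5!/12! · 3!3!0!5!3!8!] = √(24883200/11)
  +(−1)^0/∏(0,0,3,0,3,5)! = 1/4320  (running 1/4320)
⟨..|..⟩ = √(24883200/11)·(1/4320) = +0.348155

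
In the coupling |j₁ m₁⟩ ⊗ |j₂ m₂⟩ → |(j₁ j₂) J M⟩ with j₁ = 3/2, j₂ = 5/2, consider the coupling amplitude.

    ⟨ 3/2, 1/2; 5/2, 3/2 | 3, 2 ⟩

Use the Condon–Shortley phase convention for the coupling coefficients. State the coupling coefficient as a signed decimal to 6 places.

-0.288675

j₁+j₂−J=1  J+j₁−j₂=2  J−j₁+j₂=4  j₁+j₂+J+1=8
(j₁±m₁, j₂±m₂, J±M) = (2,1,4,1,5,1)
P² = 48
sum k=0..1:
  [0] +1/24 = 1/24
  [1] −1/12 = -1/12
S = -1/24
C² = P²·S² = 1/12 ; C = -0.288675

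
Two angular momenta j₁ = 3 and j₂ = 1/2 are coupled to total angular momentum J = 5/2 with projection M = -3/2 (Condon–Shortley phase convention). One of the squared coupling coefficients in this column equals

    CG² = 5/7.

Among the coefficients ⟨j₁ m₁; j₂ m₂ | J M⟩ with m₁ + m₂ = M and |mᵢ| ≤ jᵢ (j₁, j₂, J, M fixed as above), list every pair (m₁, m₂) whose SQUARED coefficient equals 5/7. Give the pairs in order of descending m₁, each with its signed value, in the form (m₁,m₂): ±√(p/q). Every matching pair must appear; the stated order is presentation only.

Admissible pairs with m₁+m₂ = M = -3/2: (-2,1/2), (-1,-1/2)
  (m₁,m₂)=(-1,-1/2): CG² = 2/7, CG = +√(2/7)
  (m₁,m₂)=(-2,1/2): CG² = 5/7, CG = −√(5/7)   ← matches the target
Pairs with CG² = 5/7: (-2,1/2): −√(5/7)

(-2,1/2): −√(5/7)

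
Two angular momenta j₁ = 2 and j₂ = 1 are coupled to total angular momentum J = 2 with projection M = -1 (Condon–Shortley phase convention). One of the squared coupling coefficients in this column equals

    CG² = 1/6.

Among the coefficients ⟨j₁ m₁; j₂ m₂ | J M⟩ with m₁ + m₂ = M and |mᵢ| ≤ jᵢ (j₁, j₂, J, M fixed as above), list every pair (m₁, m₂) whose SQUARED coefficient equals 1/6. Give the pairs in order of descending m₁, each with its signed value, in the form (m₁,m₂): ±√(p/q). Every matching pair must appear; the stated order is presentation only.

Admissible pairs with m₁+m₂ = M = -1: (-2,1), (-1,0), (0,-1)
  (m₁,m₂)=(0,-1): CG² = 1/2, CG = +√(1/2)
  (m₁,m₂)=(-1,0): CG² = 1/6, CG = −√(1/6)   ← matches the target
  (m₁,m₂)=(-2,1): CG² = 1/3, CG = −√(1/3)
Pairs with CG² = 1/6: (-1,0): −√(1/6)

(-1,0): −√(1/6)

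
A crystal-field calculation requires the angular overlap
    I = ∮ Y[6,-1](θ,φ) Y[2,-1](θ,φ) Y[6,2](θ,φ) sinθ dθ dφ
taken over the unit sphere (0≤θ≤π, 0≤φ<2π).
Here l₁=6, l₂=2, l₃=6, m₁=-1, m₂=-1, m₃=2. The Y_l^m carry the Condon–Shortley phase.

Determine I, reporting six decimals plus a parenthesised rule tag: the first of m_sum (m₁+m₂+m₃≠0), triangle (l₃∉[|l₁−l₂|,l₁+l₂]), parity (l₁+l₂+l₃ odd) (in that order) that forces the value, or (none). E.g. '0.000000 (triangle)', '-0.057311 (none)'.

0.088837 (none)

Rules hold: Σm=0, L=14 even, 4≤6≤8.
N = 13·5·13 = 845
Δ = 2!·10!·2!/15! = 1/90090
Racah Σ t=0..2: t=0:+1/69120 t=1:−1/14400 t=2:+1/69120 = -7/172800
⇒ 3j(6 2 6; 0 0 0)² = 14/715, sgn -1
Racah Σ t=0..1: t=0:+1/60480 t=1:−1/34560 = -1/80640
⇒ 3j(6 2 6; -1 -1 2)² = 6/1001, sgn -1
4πI² = N·(3j₀)²·(3jₘ)² = 12/121
I = +1·√(0.0991736/4π) = 0.08883682
No selection rule forces the value: the integral is nonzero (none).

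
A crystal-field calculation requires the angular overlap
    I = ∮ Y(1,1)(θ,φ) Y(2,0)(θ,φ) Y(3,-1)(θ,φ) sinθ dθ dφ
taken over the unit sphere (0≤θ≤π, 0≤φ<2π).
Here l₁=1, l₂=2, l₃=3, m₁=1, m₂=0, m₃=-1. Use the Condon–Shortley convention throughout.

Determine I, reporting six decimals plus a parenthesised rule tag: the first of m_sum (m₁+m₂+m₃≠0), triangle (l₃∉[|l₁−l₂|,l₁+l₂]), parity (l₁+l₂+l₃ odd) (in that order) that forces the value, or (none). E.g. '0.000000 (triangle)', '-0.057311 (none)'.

-0.202301 (none)

Rules hold: Σm=0, L=6 even, 1≤3≤3.
N = 3·5·7 = 105
Δ = 0!·2!·4!/7! = 1/105
Racah Σ t=0..0: t=0:+1/4 = 1/4
⇒ 3j(1 2 3; 0 0 0)² = 3/35, sgn -1
Racah Σ t=0..0: t=0:+1/8 = 1/8
⇒ 3j(1 2 3; 1 0 -1)² = 2/35, sgn +1
4πI² = N·(3j₀)²·(3jₘ)² = 18/35
I = -1·√(0.514286/4π) = -0.20230066
No selection rule forces the value: the integral is nonzero (none).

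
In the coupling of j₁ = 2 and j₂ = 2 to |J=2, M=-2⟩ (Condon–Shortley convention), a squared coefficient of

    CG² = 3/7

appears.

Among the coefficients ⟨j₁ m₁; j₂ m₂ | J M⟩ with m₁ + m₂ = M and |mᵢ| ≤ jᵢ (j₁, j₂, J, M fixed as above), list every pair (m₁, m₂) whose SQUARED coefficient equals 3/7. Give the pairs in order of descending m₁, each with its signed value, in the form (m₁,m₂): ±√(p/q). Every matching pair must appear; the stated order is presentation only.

(-1,-1): −√(3/7)

Admissible pairs with m₁+m₂ = M = -2: (-2,0), (-1,-1), (0,-2)
  (m₁,m₂)=(0,-2): CG² = 2/7, CG = +√(2/7)
  (m₁,m₂)=(-1,-1): CG² = 3/7, CG = −√(3/7)   ← matches the target
  (m₁,m₂)=(-2,0): CG² = 2/7, CG = +√(2/7)
Pairs with CG² = 3/7: (-1,-1): −√(3/7)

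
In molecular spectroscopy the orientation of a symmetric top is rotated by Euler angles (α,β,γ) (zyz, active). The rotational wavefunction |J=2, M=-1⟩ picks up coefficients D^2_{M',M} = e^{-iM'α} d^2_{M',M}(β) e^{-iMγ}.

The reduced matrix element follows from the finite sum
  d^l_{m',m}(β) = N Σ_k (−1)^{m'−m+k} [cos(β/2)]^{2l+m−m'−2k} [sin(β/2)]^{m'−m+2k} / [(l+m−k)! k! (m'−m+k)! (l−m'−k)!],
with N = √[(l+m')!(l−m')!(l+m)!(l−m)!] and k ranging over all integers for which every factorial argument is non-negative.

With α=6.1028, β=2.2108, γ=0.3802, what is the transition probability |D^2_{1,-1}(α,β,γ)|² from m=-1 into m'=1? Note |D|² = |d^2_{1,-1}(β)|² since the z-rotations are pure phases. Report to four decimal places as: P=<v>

Split into d^2_{1,-1}(β=2.2108) × two z-phases.
c=cos(2.210800/2)=0.448777, s=sin(2.210800/2)=0.893644; N=√[6·1·1·6]=6.000000
The bounds max(0,m−m')=0 and min(l+m,l−m')=1 give 2 terms
  k=0: (−1)^2·6.0000/(2)·0.4488^2·0.8936^2 = +0.482516
  k=1: (−1)^3·6.0000/(6)·0.4488^0·0.8936^4 = -0.637761
d^2_{1,-1}(2.2108) = +0.482516 -0.637761 = -0.155245
|D^2_{1,-1}|² = |d^2_{1,-1}(β)|² = (-0.155245)² = 0.024101 (the z-rotation phases have unit modulus)

P=0.0241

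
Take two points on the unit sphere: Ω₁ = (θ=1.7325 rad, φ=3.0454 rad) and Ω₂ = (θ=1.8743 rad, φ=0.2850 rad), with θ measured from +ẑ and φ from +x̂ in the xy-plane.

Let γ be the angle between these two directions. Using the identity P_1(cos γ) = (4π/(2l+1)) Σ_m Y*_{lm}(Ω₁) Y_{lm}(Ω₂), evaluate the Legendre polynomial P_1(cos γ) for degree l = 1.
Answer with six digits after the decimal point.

Addition theorem: P_1(cos γ) = (4π/3) Σ_m Y*_{lm}(Ω₁) Y_{lm}(Ω₂), m = −1…1:
  m=-1: (-0.339411, 0.032750) × (0.316404, -0.092699) = (-0.104355, 0.041825)  (running Σ = (-0.104355, 0.041825))
  m=0: (-0.078665, -0.000000) × (-0.146026, 0.000000) = (0.011487, 0.000000)  (running Σ = (-0.092868, 0.041825))
  m=1: (0.339411, 0.032750) × (-0.316404, -0.092699) = (-0.104355, -0.041825)  (running Σ = (-0.197223, 0.000000))
Total Σ_m = (-0.197223, 0.000000). Multiply by 4.188790: (-0.826124, 0.000000). P_1(cos γ) = -0.826124

-0.826124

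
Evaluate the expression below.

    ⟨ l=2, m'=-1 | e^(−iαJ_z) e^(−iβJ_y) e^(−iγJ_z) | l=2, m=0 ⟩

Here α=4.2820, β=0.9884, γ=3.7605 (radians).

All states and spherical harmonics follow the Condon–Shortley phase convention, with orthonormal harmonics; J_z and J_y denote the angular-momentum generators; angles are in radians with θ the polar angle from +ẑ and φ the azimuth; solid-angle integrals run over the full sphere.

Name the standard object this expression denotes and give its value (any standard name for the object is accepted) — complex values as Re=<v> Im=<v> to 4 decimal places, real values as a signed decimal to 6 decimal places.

This is a Wigner D-matrix element — the rotation-matrix element ⟨l m'| R(α,β,γ) |l m⟩ in the angular-momentum basis.
Split into d^2_{-1,0}(β=0.9884) × two z-phases.
Half-angle: c=0.880348, s=0.474328. N=√(1·6·2·2)=4.898979
k∈{1,2} keeps every argument non-negative
  k=1: (−1)^0·4.8990/(2)·0.8803^3·0.4743^1 = +0.792716
  k=2: (−1)^1·4.8990/(2)·0.8803^1·0.4743^3 = -0.230126
d^2_{-1,0}(0.9884) = +0.792716 -0.230126 = +0.562591
Phases: e^{-i·(-1)·4.2820}=-0.417224-0.908804i, e^{-i·(0)·3.7605}=+1.000000+0.000000i ⇒ D=-0.234726-0.511284i

Wigner D-matrix element, Re=-0.2347 Im=-0.5113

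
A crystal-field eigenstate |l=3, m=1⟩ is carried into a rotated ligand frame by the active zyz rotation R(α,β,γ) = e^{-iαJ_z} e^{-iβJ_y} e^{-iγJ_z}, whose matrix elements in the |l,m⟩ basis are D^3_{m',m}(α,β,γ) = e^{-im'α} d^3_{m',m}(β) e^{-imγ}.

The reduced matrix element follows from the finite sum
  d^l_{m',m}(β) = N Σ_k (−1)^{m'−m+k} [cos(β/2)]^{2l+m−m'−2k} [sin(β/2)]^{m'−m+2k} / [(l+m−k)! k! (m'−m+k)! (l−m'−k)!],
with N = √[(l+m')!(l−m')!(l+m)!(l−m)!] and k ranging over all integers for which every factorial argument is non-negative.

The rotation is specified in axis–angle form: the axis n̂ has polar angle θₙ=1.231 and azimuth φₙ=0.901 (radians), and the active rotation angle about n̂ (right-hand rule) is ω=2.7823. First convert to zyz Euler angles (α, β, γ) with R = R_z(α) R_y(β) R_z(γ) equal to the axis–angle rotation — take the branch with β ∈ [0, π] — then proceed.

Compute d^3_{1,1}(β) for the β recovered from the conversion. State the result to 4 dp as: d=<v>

Axis–angle → zyz. n̂ = (sinθₙcosφₙ, sinθₙsinφₙ, cosθₙ) = (+0.585329, +0.739124, +0.333295), ω = 2.7823.
R = I cosω + sinω [n̂]ₓ + (1−cosω) n̂n̂ᵀ gives
  R = [-0.272803, +0.720446, +0.637602; +0.954827, +0.121579, +0.271154; +0.117832, +0.682771, -0.721068]
β = atan2(√(R₁₃²+R₂₃²), R₃₃) = 2.376139; α = atan2(R₂₃, R₁₃) mod 2π = 0.402100; γ = atan2(R₃₂, −R₃₁) mod 2π = 1.741693
d^3_{1,1}(β=2.3761) via the finite sum:
With c≡cos(β/2)=0.373452 and s≡sin(β/2)=0.927650, N=[24·2·24·2]^{1/2}=48.000000
Admissible k: 0..2 (factorial args all ≥0)
  k=0: (−1)^0·48.0000/(48)·0.3735^6·0.9276^0 = +0.002713
  k=1: (−1)^1·48.0000/(6)·0.3735^4·0.9276^2 = -0.133904
  k=2: (−1)^2·48.0000/(8)·0.3735^2·0.9276^4 = +0.619663
d^3_{1,1}(2.3761) = +0.002713 -0.133904 +0.619663 = +0.488472

d=0.4885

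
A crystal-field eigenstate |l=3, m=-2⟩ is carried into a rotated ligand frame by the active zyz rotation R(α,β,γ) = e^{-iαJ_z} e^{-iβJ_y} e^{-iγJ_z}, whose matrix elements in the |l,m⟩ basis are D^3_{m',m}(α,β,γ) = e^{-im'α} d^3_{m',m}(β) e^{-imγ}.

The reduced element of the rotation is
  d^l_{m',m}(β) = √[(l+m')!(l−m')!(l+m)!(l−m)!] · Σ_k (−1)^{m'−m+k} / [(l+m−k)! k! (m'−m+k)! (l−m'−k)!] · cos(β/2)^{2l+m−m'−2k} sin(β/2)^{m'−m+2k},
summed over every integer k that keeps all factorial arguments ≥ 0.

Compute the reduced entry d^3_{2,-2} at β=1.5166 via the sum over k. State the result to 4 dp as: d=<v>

d=0.4836

d^3_{2,-2}(β=1.5166) via the finite sum:
With c≡cos(β/2)=0.726006 and s≡sin(β/2)=0.687688, N=[120·1·1·120]^{1/2}=120.000000
Admissible k: 0..1 (factorial args all ≥0)
  k=0: (−1)^4·120.0000/(24)·0.7260^2·0.6877^4 = +0.589409
  k=1: (−1)^5·120.0000/(120)·0.7260^0·0.6877^6 = -0.105767
d^3_{2,-2}(1.5166) = +0.589409 -0.105767 = +0.483642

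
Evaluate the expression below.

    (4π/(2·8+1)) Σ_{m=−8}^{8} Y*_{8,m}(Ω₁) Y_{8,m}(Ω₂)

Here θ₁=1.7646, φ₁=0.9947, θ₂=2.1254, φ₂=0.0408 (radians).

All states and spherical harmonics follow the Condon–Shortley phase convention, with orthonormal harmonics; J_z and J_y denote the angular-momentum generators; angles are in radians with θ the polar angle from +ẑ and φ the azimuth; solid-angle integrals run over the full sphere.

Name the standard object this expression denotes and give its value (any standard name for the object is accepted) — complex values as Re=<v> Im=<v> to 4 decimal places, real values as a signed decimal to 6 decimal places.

Legendre polynomial (addition theorem), +0.171079

This sum is the spherical-harmonic addition theorem: it equals the Legendre polynomial P_l(cos γ) of the angle γ between the two directions.
Term-by-term m-sum for l=8 (normalisation 4π/17 = 0.739198):
  [-8]  conj(Y_{8,-8})(Ω₁) = (-0.045832, 0.440730) ; Y_{8,-8}(Ω₂) = (0.133171, -0.045079) ; Δ = (0.013764, 0.060758)
  [-7]  conj(Y_{8,-7})(Ω₁) = (-0.270556, -0.218660) ; Y_{8,-7}(Ω₂) = (-0.334256, 0.098147) ; Δ = (0.111896, 0.046534)
  [-6]  conj(Y_{8,-6})(Ω₁) = (-0.141750, 0.046187) ; Y_{8,-6}(Ω₂) = (0.435531, -0.108800) ; Δ = (-0.056712, 0.035538)
  [-5]  conj(Y_{8,-5})(Ω₁) = (0.089885, -0.336381) ; Y_{8,-5}(Ω₂) = (-0.215915, 0.044668) ; Δ = (-0.004382, 0.076645)
  [-4]  conj(Y_{8,-4})(Ω₁) = (-0.026259, -0.029131) ; Y_{8,-4}(Ω₂) = (-0.211198, 0.034777) ; Δ = (0.006559, 0.005239)
  [-3]  conj(Y_{8,-3})(Ω₁) = (0.327980, -0.052086) ; Y_{8,-3}(Ω₂) = (0.339640, -0.041781) ; Δ = (0.109219, -0.031394)
  [-2]  conj(Y_{8,-2})(Ω₁) = (-0.004367, 0.009816) ; Y_{8,-2}(Ω₂) = (0.047367, -0.003874) ; Δ = (-0.000169, 0.000482)
  [-1]  conj(Y_{8,-1})(Ω₁) = (0.175114, 0.269570) ; Y_{8,-1}(Ω₂) = (-0.346066, 0.014127) ; Δ = (-0.064409, -0.090815)
  [+0]  conj(Y_{8,0})(Ω₁) = (-0.025464, -0.000000) ; Y_{8,0}(Ω₂) = (0.003710, 0.000000) ; Δ = (-0.000094, -0.000000)
  [+1]  conj(Y_{8,1})(Ω₁) = (-0.175114, 0.269570) ; Y_{8,1}(Ω₂) = (0.346066, 0.014127) ; Δ = (-0.064409, 0.090815)
  [+2]  conj(Y_{8,2})(Ω₁) = (-0.004367, -0.009816) ; Y_{8,2}(Ω₂) = (0.047367, 0.003874) ; Δ = (-0.000169, -0.000482)
  [+3]  conj(Y_{8,3})(Ω₁) = (-0.327980, -0.052086) ; Y_{8,3}(Ω₂) = (-0.339640, -0.041781) ; Δ = (0.109219, 0.031394)
  [+4]  conj(Y_{8,4})(Ω₁) = (-0.026259, 0.029131) ; Y_{8,4}(Ω₂) = (-0.211198, -0.034777) ; Δ = (0.006559, -0.005239)
  [+5]  conj(Y_{8,5})(Ω₁) = (-0.089885, -0.336381) ; Y_{8,5}(Ω₂) = (0.215915, 0.044668) ; Δ = (-0.004382, -0.076645)
  [+6]  conj(Y_{8,6})(Ω₁) = (-0.141750, -0.046187) ; Y_{8,6}(Ω₂) = (0.435531, 0.108800) ; Δ = (-0.056712, -0.035538)
  [+7]  conj(Y_{8,7})(Ω₁) = (0.270556, -0.218660) ; Y_{8,7}(Ω₂) = (0.334256, 0.098147) ; Δ = (0.111896, -0.046534)
  [+8]  conj(Y_{8,8})(Ω₁) = (-0.045832, -0.440730) ; Y_{8,8}(Ω₂) = (0.133171, 0.045079) ; Δ = (0.013764, -0.060758)
Accumulated sum (0.231439, 0.000000); after 4π/(2l+1) scaling, (0.171079, 0.000000) ⇒ P_8 = 0.171079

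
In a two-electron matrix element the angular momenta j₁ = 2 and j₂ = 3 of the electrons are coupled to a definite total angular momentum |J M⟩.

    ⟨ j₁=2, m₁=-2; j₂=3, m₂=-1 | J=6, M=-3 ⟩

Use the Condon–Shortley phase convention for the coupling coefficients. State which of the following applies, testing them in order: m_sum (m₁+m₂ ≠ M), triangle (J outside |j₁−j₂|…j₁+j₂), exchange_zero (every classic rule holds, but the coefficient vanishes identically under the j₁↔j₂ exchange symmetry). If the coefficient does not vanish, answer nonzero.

m-sum: m₁+m₂ = -2+(-1) = -3, M = -3  ✓
triangle: need |j₁−j₂| ≤ J ≤ j₁+j₂, i.e. J ∈ [1, 5]; J = 6 is outside ✗ ⇒ coefficient is 0

triangle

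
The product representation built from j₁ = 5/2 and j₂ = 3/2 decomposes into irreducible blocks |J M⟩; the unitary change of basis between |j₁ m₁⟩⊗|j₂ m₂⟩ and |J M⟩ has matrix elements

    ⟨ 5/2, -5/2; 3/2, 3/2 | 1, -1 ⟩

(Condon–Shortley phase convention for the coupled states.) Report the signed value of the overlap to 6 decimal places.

-0.707107

j₁+j₂−J=3  J+j₁−j₂=2  J−j₁+j₂=0  j₁+j₂+J+1=6
(j₁±m₁, j₂±m₂, J±M) = (0,5,3,0,0,2)
P² = 72
sum k=3..3:
  [3] −1/12 = -1/12
S = -1/12
C² = P²·S² = 1/2 ; C = -0.707107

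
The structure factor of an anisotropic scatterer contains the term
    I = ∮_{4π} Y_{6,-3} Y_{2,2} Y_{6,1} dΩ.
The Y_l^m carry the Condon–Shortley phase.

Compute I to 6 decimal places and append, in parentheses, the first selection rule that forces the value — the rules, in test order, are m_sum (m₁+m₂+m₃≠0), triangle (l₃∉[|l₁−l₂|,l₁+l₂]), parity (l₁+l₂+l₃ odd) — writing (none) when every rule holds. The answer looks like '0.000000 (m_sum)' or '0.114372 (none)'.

0.177674 (none)

m-sum 0 ✓  L=14 even ✓  4≤6≤8 ✓
Π(2lᵢ+1) = 13×5×13 = 845
triangle coeff Δ(6,2,6) = 1/90090
Σ_t [0,2]: t=0:+1/69120 t=1:−1/14400 t=2:+1/69120 = -7/172800
(3j)²=14/715 [(6 2 6; 0 0 0)], sign=-1
Σ_t [2,2]: t=2:+1/120960 = 1/120960
(3j)²=24/1001 [(6 2 6; -3 2 1)], sign=-1
⇒ 4πI² = 48/121
I = (+1)√(48/121/(4π)) = 0.17767364
No selection rule forces the value: the integral is nonzero (none).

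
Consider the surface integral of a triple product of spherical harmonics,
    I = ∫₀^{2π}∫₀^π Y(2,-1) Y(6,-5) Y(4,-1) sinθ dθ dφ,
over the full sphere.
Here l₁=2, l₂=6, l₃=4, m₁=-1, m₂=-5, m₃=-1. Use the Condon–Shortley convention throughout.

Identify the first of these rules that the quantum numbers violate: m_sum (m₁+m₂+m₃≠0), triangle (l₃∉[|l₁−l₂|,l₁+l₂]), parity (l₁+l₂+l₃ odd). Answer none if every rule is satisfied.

m_sum

Σmᵢ = -7  ✗
l₃∈[|l₁−l₂|,l₁+l₂]=[4,8], have l₃=4
Σlᵢ = 12 ⇒ even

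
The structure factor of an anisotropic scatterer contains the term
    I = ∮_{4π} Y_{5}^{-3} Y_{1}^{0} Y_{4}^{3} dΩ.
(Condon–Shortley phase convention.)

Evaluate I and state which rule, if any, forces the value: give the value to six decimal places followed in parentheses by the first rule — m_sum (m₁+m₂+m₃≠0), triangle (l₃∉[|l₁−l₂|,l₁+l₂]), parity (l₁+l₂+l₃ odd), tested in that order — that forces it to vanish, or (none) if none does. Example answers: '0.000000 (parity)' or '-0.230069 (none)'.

m-sum 0 ✓  L=10 even ✓  4≤4≤6 ✓
Π(2lᵢ+1) = 11×3×9 = 297
triangle coeff Δ(5,1,4) = 1/495
Σ_t [1,1]: t=1:−1/576 = -1/576
(3j)²=5/99 [(5 1 4; 0 0 0)], sign=-1
Σ_t [1,1]: t=1:−1/5040 = -1/5040
(3j)²=16/495 [(5 1 4; -3 0 3)], sign=+1
⇒ 4πI² = 16/33
I = (-1)√(16/33/(4π)) = -0.19642560
No selection rule forces the value: the integral is nonzero (none).

-0.196426 (none)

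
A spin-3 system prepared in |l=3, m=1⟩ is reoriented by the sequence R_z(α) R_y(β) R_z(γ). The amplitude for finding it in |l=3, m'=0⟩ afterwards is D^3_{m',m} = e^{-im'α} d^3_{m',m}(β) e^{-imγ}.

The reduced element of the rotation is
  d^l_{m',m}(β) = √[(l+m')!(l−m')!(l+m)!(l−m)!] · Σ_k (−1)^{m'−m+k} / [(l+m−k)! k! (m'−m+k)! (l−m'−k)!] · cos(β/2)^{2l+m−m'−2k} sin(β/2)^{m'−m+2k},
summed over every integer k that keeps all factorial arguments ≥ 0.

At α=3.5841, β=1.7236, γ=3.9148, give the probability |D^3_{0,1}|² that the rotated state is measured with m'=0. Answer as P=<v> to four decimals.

P=0.1432

D^3_{0,1}(3.5841,1.7236,3.9148) = e^{-i·0·3.5841}·d^3_{0,1}(1.7236)·e^{-i·1·3.9148}. Compute d first:
With c≡cos(β/2)=0.651072 and s≡sin(β/2)=0.759016, N=[6·6·24·2]^{1/2}=41.569219
The bounds max(0,m−m')=1 and min(l+m,l−m')=3 give 3 terms
  k=1: (−1)^0·41.5692/(12)·0.6511^5·0.7590^1 = +0.307601
  k=2: (−1)^1·41.5692/(4)·0.6511^3·0.7590^3 = -1.254157
  k=3: (−1)^2·41.5692/(12)·0.6511^1·0.7590^5 = +0.568164
d^3_{0,1}(1.7236) = +0.307601 -1.254157 +0.568164 = -0.378392
|D^3_{0,1}|² = |d^3_{0,1}(β)|² = (-0.378392)² = 0.143181 (the z-rotation phases have unit modulus)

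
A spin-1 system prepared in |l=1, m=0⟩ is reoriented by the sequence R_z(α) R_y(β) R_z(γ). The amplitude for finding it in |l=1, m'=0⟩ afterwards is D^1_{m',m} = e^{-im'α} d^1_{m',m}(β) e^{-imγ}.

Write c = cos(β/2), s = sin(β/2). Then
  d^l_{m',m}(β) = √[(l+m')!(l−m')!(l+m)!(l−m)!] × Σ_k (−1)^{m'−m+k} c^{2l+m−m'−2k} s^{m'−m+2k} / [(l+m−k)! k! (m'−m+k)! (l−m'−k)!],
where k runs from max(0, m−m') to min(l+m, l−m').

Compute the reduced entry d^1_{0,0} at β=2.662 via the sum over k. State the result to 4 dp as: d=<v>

d^1_{0,0}(β=2.6620) via the finite sum:
With c≡cos(β/2)=0.237505 and s≡sin(β/2)=0.971386, N=[1·1·1·1]^{1/2}=1.000000
The bounds max(0,m−m')=0 and min(l+m,l−m')=1 give 2 terms
  k=0: (−1)^0·1.0000/(1)·0.2375^2·0.9714^0 = +0.056409
  k=1: (−1)^1·1.0000/(1)·0.2375^0·0.9714^2 = -0.943591
d^1_{0,0}(2.6620) = +0.056409 -0.943591 = -0.887183

d=-0.8872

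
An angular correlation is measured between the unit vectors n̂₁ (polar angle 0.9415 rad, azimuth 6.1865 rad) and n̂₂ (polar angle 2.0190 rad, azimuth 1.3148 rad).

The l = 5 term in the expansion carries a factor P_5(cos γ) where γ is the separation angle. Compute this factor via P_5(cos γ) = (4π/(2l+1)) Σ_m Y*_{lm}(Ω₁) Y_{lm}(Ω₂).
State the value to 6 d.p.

-0.238192

Term-by-term m-sum for l=5 (normalisation 4π/11 = 1.142397):
  m=-5: Y*=+0.141915-0.074502i  Y=+0.264352-0.079121i  product +0.031621-0.030923i
  m=-4: Y*=+0.341757-0.139181i  Y=-0.218167-0.358400i  product -0.124443-0.092121i
  m=-3: Y*=+0.370941-0.110716i  Y=-0.121400+0.125702i  product -0.031115+0.060069i
  m=-2: Y*=+0.025122-0.004919i  Y=-0.227055-0.127600i  product -0.006332-0.002089i
  m=-1: Y*=-0.342699+0.033238i  Y=-0.064938+0.248103i  product +0.014008-0.087183i
  m=+0: Y*=-0.116262-0.000000i  Y=-0.206593+0.000000i  product +0.024019+0.000000i
  m=+1: Y*=+0.342699+0.033238i  Y=+0.064938+0.248103i  product +0.014008+0.087183i
  m=+2: Y*=+0.025122+0.004919i  Y=-0.227055+0.127600i  product -0.006332+0.002089i
  m=+3: Y*=-0.370941-0.110716i  Y=+0.121400+0.125702i  product -0.031115-0.060069i
  m=+4: Y*=+0.341757+0.139181i  Y=-0.218167+0.358400i  product -0.124443+0.092121i
  m=+5: Y*=-0.141915-0.074502i  Y=-0.264352-0.079121i  product +0.031621+0.030923i
Accumulated sum -0.208502-0.000000i; after 4π/(2l+1) scaling, -0.238192-0.000000i ⇒ P_5 = -0.238192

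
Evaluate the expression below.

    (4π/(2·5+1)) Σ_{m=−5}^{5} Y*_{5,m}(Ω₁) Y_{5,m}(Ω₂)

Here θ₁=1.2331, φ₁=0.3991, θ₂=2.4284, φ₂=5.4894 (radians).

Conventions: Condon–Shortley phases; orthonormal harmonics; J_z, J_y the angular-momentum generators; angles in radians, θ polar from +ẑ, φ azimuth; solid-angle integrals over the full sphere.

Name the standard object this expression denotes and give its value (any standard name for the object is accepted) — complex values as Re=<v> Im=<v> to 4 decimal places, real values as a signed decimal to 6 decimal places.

Legendre polynomial (addition theorem), -0.042636

This sum is the spherical-harmonic addition theorem: it equals the Legendre polynomial P_l(cos γ) of the angle γ between the two directions.
Summing Y*_{l m}(θ₁,φ₁)·Y_{l m}(θ₂,φ₂) over m ∈ [−5, 5]; prefactor 4π/(2·5+1) = 1.142397:
  m=-5: Y*=-0.14300 + 0.31622j  Y=-0.03766 - 0.04096j  product 0.01834 - 0.00605j
  m=-4: Y*=-0.00987 + 0.38525j  Y=0.20326 + 0.00682j  product -0.00463 + 0.07824j
  m=-3: Y*=-0.00128 - 0.00327j  Y=-0.29119 + 0.27689j  product 0.00128 + 0.00060j
  m=-2: Y*=-0.23401 - 0.24008j  Y=0.00659 - 0.39269j  product -0.09582 + 0.09031j
  m=-1: Y*=-0.07900 - 0.03332j  Y=-0.02021 - 0.02056j  product 0.00091 + 0.00230j
  m=+0: Y*=0.31289 + 0.00000j  Y=0.39160 + 0.00000j  product 0.12253 + 0.00000j
  m=+1: Y*=0.07900 - 0.03332j  Y=0.02021 - 0.02056j  product 0.00091 - 0.00230j
  m=+2: Y*=-0.23401 + 0.24008j  Y=0.00659 + 0.39269j  product -0.09582 - 0.09031j
  m=+3: Y*=0.00128 - 0.00327j  Y=0.29119 + 0.27689j  product 0.00128 - 0.00060j
  m=+4: Y*=-0.00987 - 0.38525j  Y=0.20326 - 0.00682j  product -0.00463 - 0.07824j
  m=+5: Y*=0.14300 + 0.31622j  Y=0.03766 - 0.04096j  product 0.01834 + 0.00605j
Total Σ_m = -0.03732 + 0.00000j. Multiply by 1.142397: -0.04264 + 0.00000j. P_5(cos γ) = -0.042636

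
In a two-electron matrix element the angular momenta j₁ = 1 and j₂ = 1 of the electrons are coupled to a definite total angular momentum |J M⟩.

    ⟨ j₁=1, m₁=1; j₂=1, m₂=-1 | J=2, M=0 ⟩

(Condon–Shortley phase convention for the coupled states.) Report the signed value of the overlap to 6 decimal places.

triangle: 0!·2!·2!/5! = 4/120
(j±m)!: 2!·0!·0!·2!·2!·2! = 16
prefactor² = (2J+1)·Δ·N² = 8/3
  k=0: +1/(0!·0!·0!·0!·2!·2!) = 1/4
Σ = 1/4  ⇒  CG² = 8/3·(1/4)² = 1/6
CG = +√(1/6) = +0.408248

+0.408248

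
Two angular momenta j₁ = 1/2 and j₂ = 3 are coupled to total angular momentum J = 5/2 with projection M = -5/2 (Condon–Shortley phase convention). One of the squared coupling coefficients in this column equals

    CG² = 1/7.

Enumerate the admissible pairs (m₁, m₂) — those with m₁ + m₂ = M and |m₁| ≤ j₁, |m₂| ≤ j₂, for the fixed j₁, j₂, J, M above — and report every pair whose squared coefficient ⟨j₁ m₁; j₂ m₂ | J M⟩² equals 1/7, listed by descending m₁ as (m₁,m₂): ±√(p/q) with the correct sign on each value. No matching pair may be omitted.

(-1/2,-2): −√(1/7)

Admissible pairs with m₁+m₂ = M = -5/2: (-1/2,-2), (1/2,-3)
  (m₁,m₂)=(1/2,-3): CG² = 6/7, CG = +√(6/7)
  (m₁,m₂)=(-1/2,-2): CG² = 1/7, CG = −√(1/7)   ← matches the target
Pairs with CG² = 1/7: (-1/2,-2): −√(1/7)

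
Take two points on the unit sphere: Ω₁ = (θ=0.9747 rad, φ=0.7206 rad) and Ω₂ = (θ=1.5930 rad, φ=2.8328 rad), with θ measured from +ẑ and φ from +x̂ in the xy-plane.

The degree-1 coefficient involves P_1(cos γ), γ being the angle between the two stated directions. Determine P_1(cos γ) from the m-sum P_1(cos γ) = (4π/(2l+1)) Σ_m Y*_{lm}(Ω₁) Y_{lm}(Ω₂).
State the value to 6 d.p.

Term-by-term m-sum for l=1 (normalisation 4π/3 = 4.188790):
  term(m=-1) = -0.05089 - 0.08463j   from Y*(Ω₁)=0.21483 + 0.18865j, Y(Ω₂)=-0.32907 - 0.10497j
  term(m=+0) = -0.00298 + 0.00000j   from Y*(Ω₁)=0.27431 + 0.00000j, Y(Ω₂)=-0.01085 + 0.00000j
  term(m=+1) = -0.05089 + 0.08463j   from Y*(Ω₁)=-0.21483 + 0.18865j, Y(Ω₂)=0.32907 - 0.10497j
Accumulated sum -0.10476 + 0.00000j; after 4π/(2l+1) scaling, -0.43882 + 0.00000j ⇒ P_1 = -0.438820

-0.438820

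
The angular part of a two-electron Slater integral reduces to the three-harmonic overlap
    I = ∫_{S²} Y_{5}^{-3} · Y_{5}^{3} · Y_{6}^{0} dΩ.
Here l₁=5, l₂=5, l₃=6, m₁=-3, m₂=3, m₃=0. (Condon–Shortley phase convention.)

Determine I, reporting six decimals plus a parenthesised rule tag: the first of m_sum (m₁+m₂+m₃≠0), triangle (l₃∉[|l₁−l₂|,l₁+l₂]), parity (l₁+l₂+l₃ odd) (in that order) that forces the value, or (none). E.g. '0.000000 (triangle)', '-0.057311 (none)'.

Checks pass: Σm=0; 16 even; l₃=6∈[0,10].
(2·5+1)(2·5+1)(2·6+1) = 1573
Δ: 4! 6! 6! / 17! → 1/28588560
sum: t=0:+1/345600 t=1:−1/13824 t=2:+1/5184 t=3:−1/13824 t=4:+1/345600 = 7/129600
3j²(5 5 6; 0 0 0) = Δ·Π!·Σ² = 80/7293  (sign +1)
sum: t=2:+1/2073600 t=3:−1/86400 t=4:+1/55296 = 29/4147200
3j²(5 5 6; -3 3 0) = Δ·Π!·Σ² = 841/145860  (sign +1)
combine: 4πI² = 1573·80/7293·841/145860 = 3364/33813
take √, sign +1: I = 0.08897771
No selection rule forces the value: the integral is nonzero (none).

0.088978 (none)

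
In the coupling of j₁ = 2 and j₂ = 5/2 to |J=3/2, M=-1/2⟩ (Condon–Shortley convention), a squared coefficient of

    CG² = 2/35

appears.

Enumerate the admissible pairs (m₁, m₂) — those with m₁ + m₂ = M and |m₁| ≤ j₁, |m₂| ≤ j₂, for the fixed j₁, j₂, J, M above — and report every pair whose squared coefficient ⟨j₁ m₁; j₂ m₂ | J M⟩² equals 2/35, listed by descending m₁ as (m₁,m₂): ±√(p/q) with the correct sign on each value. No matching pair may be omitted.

(0,-1/2): −√(2/35)

Admissible pairs with m₁+m₂ = M = -1/2: (-2,3/2), (-1,1/2), (0,-1/2), (1,-3/2), (2,-5/2)
  (m₁,m₂)=(2,-5/2): CG² = 8/21, CG = +√(8/21)
  (m₁,m₂)=(1,-3/2): CG² = 2/105, CG = −√(2/105)
  (m₁,m₂)=(0,-1/2): CG² = 2/35, CG = −√(2/35)   ← matches the target
  (m₁,m₂)=(-1,1/2): CG² = 5/21, CG = +√(5/21)
  (m₁,m₂)=(-2,3/2): CG² = 32/105, CG = −√(32/105)
Pairs with CG² = 2/35: (0,-1/2): −√(2/35)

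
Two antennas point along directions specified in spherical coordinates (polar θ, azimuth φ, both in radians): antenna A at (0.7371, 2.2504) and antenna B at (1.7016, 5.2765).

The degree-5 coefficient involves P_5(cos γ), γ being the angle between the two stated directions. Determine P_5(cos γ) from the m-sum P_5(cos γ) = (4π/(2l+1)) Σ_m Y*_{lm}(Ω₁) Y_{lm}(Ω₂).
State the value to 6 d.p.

0.419062

Expand P_5 via completeness: Σ_{m} conj(Y_{5,m}) at Ω₁ times Y_{5,m} at Ω₂ —
  m=-5: Y*=+0.016149-0.061591i  Y=+0.140308-0.421926i  product -0.023721-0.015455i
  m=-4: Y*=-0.202238+0.091086i  Y=+0.117123+0.143174i  product -0.036728-0.018287i
  m=-3: Y*=+0.368823+0.186429i  Y=+0.283426-0.034617i  product +0.110988+0.040071i
  m=-2: Y*=-0.076754-0.357319i  Y=-0.088309+0.186333i  product +0.073358+0.017253i
  m=-1: Y*=+0.049195-0.060884i  Y=+0.130375+0.206065i  product +0.018960+0.002200i
  m=+0: Y*=-0.384562-0.000000i  Y=-0.210922+0.000000i  product +0.081113+0.000000i
  m=+1: Y*=-0.049195-0.060884i  Y=-0.130375+0.206065i  product +0.018960-0.002200i
  m=+2: Y*=-0.076754+0.357319i  Y=-0.088309-0.186333i  product +0.073358-0.017253i
  m=+3: Y*=-0.368823+0.186429i  Y=-0.283426-0.034617i  product +0.110988-0.040071i
  m=+4: Y*=-0.202238-0.091086i  Y=+0.117123-0.143174i  product -0.036728+0.018287i
  m=+5: Y*=-0.016149-0.061591i  Y=-0.140308-0.421926i  product -0.023721+0.015455i
Σ over m = +0.366827-0.000000i; ×(4π/11) → +0.419062-0.000000i. Real part: 0.419062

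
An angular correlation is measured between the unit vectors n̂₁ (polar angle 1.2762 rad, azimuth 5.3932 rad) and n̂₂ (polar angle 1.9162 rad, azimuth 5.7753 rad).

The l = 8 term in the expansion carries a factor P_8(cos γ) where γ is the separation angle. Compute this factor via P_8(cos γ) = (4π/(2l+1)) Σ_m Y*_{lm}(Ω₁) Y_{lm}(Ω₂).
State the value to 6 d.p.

Addition theorem: P_8(cos γ) = (4π/17) Σ_m Y*_{lm}(Ω₁) Y_{lm}(Ω₂), m = −8…8:
  term(m=-8) = -0.114359-0.009720i   from Y*(Ω₁)=+0.242769-0.269048i, Y(Ω₂)=-0.191493-0.252260i
  term(m=-7) = +0.179034+0.090245i   from Y*(Ω₁)=+0.439204+0.023427i, Y(Ω₂)=+0.417406+0.183209i
  term(m=-6) = -0.009497-0.010789i   from Y*(Ω₁)=+0.044897+0.061899i, Y(Ω₂)=-0.187129+0.017695i
  term(m=-5) = +0.028484+0.080600i   from Y*(Ω₁)=+0.085300-0.317503i, Y(Ω₂)=-0.214287+0.147284i
  term(m=-4) = +0.002621-0.061787i   from Y*(Ω₁)=+0.189201-0.084117i, Y(Ω₂)=+0.132796-0.267530i
  term(m=-3) = -0.013019+0.028805i   from Y*(Ω₁)=-0.214844-0.109576i, Y(Ω₂)=-0.006176-0.130926i
  term(m=-2) = +0.058023-0.055613i   from Y*(Ω₁)=-0.052218-0.245985i, Y(Ω₂)=+0.168422+0.271631i
  term(m=-1) = -0.013261+0.005329i   from Y*(Ω₁)=-0.124439+0.153627i, Y(Ω₂)=+0.063164+0.035156i
  term(m=+0) = +0.084201+0.000000i   from Y*(Ω₁)=-0.262089-0.000000i, Y(Ω₂)=-0.321269+0.000000i
  term(m=+1) = -0.013261-0.005329i   from Y*(Ω₁)=+0.124439+0.153627i, Y(Ω₂)=-0.063164+0.035156i
  term(m=+2) = +0.058023+0.055613i   from Y*(Ω₁)=-0.052218+0.245985i, Y(Ω₂)=+0.168422-0.271631i
  term(m=+3) = -0.013019-0.028805i   from Y*(Ω₁)=+0.214844-0.109576i, Y(Ω₂)=+0.006176-0.130926i
  term(m=+4) = +0.002621+0.061787i   from Y*(Ω₁)=+0.189201+0.084117i, Y(Ω₂)=+0.132796+0.267530i
  term(m=+5) = +0.028484-0.080600i   from Y*(Ω₁)=-0.085300-0.317503i, Y(Ω₂)=+0.214287+0.147284i
  term(m=+6) = -0.009497+0.010789i   from Y*(Ω₁)=+0.044897-0.061899i, Y(Ω₂)=-0.187129-0.017695i
  term(m=+7) = +0.179034-0.090245i   from Y*(Ω₁)=-0.439204+0.023427i, Y(Ω₂)=-0.417406+0.183209i
  term(m=+8) = -0.114359+0.009720i   from Y*(Ω₁)=+0.242769+0.269048i, Y(Ω₂)=-0.191493+0.252260i
Σ over m = +0.320255+0.000000i; ×(4π/17) → +0.236732+0.000000i. Real part: 0.236732

0.236732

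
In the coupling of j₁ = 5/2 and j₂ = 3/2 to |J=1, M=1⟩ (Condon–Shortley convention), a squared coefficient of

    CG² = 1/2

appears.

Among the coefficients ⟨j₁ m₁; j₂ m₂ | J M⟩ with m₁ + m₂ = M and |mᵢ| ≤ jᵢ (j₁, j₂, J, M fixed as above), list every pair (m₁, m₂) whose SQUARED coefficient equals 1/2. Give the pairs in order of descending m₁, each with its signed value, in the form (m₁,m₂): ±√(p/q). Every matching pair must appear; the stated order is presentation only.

(5/2,-3/2): +√(1/2)

Admissible pairs with m₁+m₂ = M = 1: (-1/2,3/2), (1/2,1/2), (3/2,-1/2), (5/2,-3/2)
  (m₁,m₂)=(5/2,-3/2): CG² = 1/2, CG = +√(1/2)   ← matches the target
  (m₁,m₂)=(3/2,-1/2): CG² = 3/10, CG = −√(3/10)
  (m₁,m₂)=(1/2,1/2): CG² = 3/20, CG = +√(3/20)
  (m₁,m₂)=(-1/2,3/2): CG² = 1/20, CG = −√(1/20)
Pairs with CG² = 1/2: (5/2,-3/2): +√(1/2)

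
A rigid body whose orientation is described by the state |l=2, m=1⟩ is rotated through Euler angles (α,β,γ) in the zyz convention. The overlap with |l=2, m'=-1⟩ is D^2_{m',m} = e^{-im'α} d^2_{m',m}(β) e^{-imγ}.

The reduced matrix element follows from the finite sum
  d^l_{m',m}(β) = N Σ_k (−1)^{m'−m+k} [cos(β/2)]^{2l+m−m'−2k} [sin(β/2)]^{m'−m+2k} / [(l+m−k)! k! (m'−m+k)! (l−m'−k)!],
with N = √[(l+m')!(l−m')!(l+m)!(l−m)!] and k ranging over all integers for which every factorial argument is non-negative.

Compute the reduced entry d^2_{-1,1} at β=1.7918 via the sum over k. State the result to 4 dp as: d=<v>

d^2_{-1,1}(β=1.7918) via the finite sum:
Half-angle: c=0.624816, s=0.780772. N=√(1·6·6·1)=6.000000
k: max(0,(1)−(-1))=2 … min(2+(1),2−(-1))=3
  k=2: (−1)^0·6.0000/(2)·0.6248^2·0.7808^2 = +0.713961
  k=3: (−1)^1·6.0000/(6)·0.6248^0·0.7808^4 = -0.371618
d^2_{-1,1}(1.7918) = +0.713961 -0.371618 = +0.342343

d=0.3423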